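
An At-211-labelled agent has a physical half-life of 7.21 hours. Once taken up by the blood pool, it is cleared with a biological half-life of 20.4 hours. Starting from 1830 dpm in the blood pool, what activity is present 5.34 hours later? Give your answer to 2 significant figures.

910 dpm

1/t_eff = 1/t_phys + 1/t_biol = 1/7.21 + 1/20.4 = 0.18772 per hour.
t_eff = 7.21 × 20.4 / (7.21 + 20.4) ≈ 5.3272 hours.
Remaining = 1830 × (1/2)^(5.34/5.3272) = 1830 × (1/2)^1.0024 ≈ 913.48 dpm.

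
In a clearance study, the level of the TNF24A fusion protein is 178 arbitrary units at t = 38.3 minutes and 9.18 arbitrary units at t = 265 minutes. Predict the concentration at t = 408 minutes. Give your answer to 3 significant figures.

1.41 arbitrary units

Over Δt = 265 − 38.3 = 226.7 minutes, the level fell by a factor of 178/9.18 ≈ 19.39.
n = log₂(19.39) ≈ 4.2772 half-lives, so t½ = 226.7/4.2772 ≈ 53.001 minutes.
From t = 265 to t = 408: 9.18 × (1/2)^((408−265)/53.001) ≈ 1.4147 arbitrary units.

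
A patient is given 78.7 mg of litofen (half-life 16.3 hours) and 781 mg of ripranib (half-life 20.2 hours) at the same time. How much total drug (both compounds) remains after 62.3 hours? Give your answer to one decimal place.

97.7 mg

litofen: 78.7 × (1/2)^(62.3/16.3) = 78.7 × (1/2)^3.8221 ≈ 5.5643 mg.
ripranib: 781 × (1/2)^(62.3/20.2) = 781 × (1/2)^3.0842 ≈ 92.093 mg.
Total = 5.5643 + 92.093 ≈ 97.657 mg.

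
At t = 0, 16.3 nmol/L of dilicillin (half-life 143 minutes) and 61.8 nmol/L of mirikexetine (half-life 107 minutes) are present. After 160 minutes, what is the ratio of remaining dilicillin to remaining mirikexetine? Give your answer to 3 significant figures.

dilicillin: 16.3 × (1/2)^(160/143) = 16.3 × (1/2)^1.1189 ≈ 7.5053 nmol/L.
mirikexetine: 61.8 × (1/2)^(160/107) = 61.8 × (1/2)^1.4953 ≈ 21.92 nmol/L.
Ratio ≈ 7.5053 / 21.92 ≈ 0.34239.

0.342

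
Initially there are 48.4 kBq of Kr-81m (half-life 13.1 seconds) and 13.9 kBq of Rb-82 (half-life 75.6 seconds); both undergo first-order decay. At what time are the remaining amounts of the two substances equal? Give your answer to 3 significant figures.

28.5 seconds

Set 48.4·(1/2)^(t/13.1) = 13.9·(1/2)^(t/75.6).
Taking log₂: log₂(48.4/13.9) = t·(1/13.1 − 1/75.6).
log₂(3.482) = 1.7999; 1/13.1 − 1/75.6 = 0.063108.
t = 1.7999 / 0.063108 ≈ 28.521 seconds.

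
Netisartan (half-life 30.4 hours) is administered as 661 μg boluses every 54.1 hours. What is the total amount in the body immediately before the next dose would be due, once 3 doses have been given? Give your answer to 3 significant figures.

The 3 doses were given 162.3, 108.2, 54.1 hours ago.
Total = 661·(1/2)^(162.3/30.4) + 661·(1/2)^(108.2/30.4) + 661·(1/2)^(54.1/30.4)
      = 16.333 + 56.075 + 192.52 ≈ 264.93 μg.

265 μg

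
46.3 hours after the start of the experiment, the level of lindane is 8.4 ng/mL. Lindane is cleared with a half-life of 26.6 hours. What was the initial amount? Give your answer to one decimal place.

Number of half-lives elapsed: n = 46.3/26.6 ≈ 1.7406.
A₀ = A × 2^n = 8.4 × 2^1.7406 = 8.4 × 3.3417 ≈ 28.071 ng/mL.

28.1 ng/mL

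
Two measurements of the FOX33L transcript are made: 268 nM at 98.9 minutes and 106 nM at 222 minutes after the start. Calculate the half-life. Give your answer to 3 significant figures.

Over Δt = 222 − 98.9 = 123.1 minutes, the level fell by a factor of 268/106 ≈ 2.5283.
n = log₂(2.5283) ≈ 1.3382 half-lives, so t½ = 123.1/1.3382 ≈ 91.991 minutes.

92.0 minutes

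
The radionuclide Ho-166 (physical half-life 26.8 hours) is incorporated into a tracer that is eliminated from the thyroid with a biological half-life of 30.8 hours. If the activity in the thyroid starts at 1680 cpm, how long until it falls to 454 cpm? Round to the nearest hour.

27 hours

1/t_eff = 1/t_phys + 1/t_biol = 1/26.8 + 1/30.8 = 0.069781 per hour.
t_eff = 26.8 × 30.8 / (26.8 + 30.8) ≈ 14.331 hours.
n = log₂(1680/454) ≈ 1.8877; t = 1.8877 × 14.331 ≈ 27.052 hours.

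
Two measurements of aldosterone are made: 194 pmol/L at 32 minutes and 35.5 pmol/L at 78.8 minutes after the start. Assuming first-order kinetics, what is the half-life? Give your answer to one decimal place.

19.1 minutes

Over Δt = 78.8 − 32 = 46.8 minutes, the level fell by a factor of 194/35.5 ≈ 5.4648.
n = log₂(5.4648) ≈ 2.4502 half-lives, so t½ = 46.8/2.4502 ≈ 19.101 minutes.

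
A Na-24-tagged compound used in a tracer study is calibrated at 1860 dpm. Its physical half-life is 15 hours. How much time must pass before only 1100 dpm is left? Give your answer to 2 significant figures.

Fraction remaining = 1100/1860 ≈ 0.5914.
n = log₂(1860/1100) = ln(1.6909)/ln 2 ≈ 0.7578 half-lives.
t = n × t½ = 0.7578 × 15 ≈ 11.367 hours.

11 hours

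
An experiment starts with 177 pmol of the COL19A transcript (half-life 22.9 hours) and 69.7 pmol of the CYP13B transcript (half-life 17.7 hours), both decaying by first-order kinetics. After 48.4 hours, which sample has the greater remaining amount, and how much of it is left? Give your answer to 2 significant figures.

COL19A transcript: 177 × (1/2)^2.1135 ≈ 40.901 pmol.
CYP13B transcript: 69.7 × (1/2)^2.7345 ≈ 10.473 pmol.
COL19A transcript has more remaining, at ≈ 40.901 pmol.

COL19A transcript, 41 pmol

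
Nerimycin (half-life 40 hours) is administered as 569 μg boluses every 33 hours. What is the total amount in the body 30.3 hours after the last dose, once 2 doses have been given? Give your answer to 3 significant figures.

527 μg

The 2 doses were given 63.3, 30.3 hours ago.
Total = 569·(1/2)^(63.3/40) + 569·(1/2)^(30.3/40)
      = 189.99 + 336.58 ≈ 526.57 μg.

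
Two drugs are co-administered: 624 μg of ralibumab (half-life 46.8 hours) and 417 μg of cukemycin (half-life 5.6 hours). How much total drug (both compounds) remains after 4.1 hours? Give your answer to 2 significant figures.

840 μg

ralibumab: 624 × (1/2)^(4.1/46.8) = 624 × (1/2)^0.087607 ≈ 587.24 μg.
cukemycin: 417 × (1/2)^(4.1/5.6) = 417 × (1/2)^0.73214 ≈ 251.04 μg.
Total = 587.24 + 251.04 ≈ 838.27 μg.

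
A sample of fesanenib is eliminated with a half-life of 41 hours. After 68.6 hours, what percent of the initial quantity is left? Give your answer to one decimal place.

n = 68.6/41 ≈ 1.6732 half-lives.
Fraction remaining = (1/2)^1.6732 ≈ 0.31356, i.e. 31.356%.

31.4%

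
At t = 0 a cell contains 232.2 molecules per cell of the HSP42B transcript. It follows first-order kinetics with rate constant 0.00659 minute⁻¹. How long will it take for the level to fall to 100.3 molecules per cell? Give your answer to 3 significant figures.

127 minutes

t½ = ln 2 / k = 0.69315 / 0.00659 ≈ 105.18 minutes.
Fraction remaining = 100.3/232.2 ≈ 0.43196.
n = log₂(232.2/100.3) = ln(2.3151)/ln 2 ≈ 1.211 half-lives.
t = n × t½ = 1.211 × 105.18 ≈ 127.38 minutes.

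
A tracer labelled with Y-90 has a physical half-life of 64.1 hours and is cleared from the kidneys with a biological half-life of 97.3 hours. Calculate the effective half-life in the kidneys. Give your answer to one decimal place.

38.6 hours

1/t_eff = 1/t_phys + 1/t_biol = 1/64.1 + 1/97.3 = 0.025878 per hour.
t_eff = 64.1 × 97.3 / (64.1 + 97.3) ≈ 38.643 hours.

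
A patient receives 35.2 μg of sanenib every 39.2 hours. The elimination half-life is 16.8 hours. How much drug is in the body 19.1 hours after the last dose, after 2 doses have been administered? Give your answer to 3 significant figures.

19.2 μg

The 2 doses were given 58.3, 19.1 hours ago.
Total = 35.2·(1/2)^(58.3/16.8) + 35.2·(1/2)^(19.1/16.8)
      = 3.1761 + 16.007 ≈ 19.183 μg.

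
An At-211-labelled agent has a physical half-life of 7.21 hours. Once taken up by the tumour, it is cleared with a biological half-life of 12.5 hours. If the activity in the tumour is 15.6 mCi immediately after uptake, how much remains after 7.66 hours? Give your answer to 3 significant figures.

4.88 mCi

1/t_eff = 1/t_phys + 1/t_biol = 1/7.21 + 1/12.5 = 0.2187 per hour.
t_eff = 7.21 × 12.5 / (7.21 + 12.5) ≈ 4.5726 hours.
Remaining = 15.6 × (1/2)^(7.66/4.5726) = 15.6 × (1/2)^1.6752 ≈ 4.8847 mCi.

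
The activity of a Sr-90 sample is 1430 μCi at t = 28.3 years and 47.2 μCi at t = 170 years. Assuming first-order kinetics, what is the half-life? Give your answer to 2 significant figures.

29 years

Over Δt = 170 − 28.3 = 141.7 years, the level fell by a factor of 1430/47.2 ≈ 30.297.
n = log₂(30.297) ≈ 4.9211 half-lives, so t½ = 141.7/4.9211 ≈ 28.794 years.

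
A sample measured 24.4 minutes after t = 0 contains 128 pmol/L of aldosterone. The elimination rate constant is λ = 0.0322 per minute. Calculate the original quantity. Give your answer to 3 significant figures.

281 pmol/L

t½ = ln 2 / λ = 0.69315 / 0.0322 ≈ 21.526 minutes.
Number of half-lives elapsed: n = 24.4/21.526 ≈ 1.1335.
A₀ = A × 2^n = 128 × 2^1.1335 = 128 × 2.1939 ≈ 280.82 pmol/L.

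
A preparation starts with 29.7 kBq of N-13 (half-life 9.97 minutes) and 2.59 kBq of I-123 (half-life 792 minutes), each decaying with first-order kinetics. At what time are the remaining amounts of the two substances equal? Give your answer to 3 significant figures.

Set 29.7·(1/2)^(t/9.97) = 2.59·(1/2)^(t/792).
Taking log₂: log₂(29.7/2.59) = t·(1/9.97 − 1/792).
log₂(11.467) = 3.5194; 1/9.97 − 1/792 = 0.099038.
t = 3.5194 / 0.099038 ≈ 35.536 minutes.

35.5 minutes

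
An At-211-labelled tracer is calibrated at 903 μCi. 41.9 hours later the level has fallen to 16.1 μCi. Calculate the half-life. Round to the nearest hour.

A/A₀ = 16.1/903 ≈ 0.017829.
n = log₂(56.087) ≈ 5.8096 half-lives elapsed in 41.9 hours.
t½ = 41.9/5.8096 ≈ 7.2122 hours.

7 hours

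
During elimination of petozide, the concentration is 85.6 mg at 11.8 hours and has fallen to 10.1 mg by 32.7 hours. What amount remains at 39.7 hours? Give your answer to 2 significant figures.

4.9 mg

Over Δt = 32.7 − 11.8 = 20.9 hours, the level fell by a factor of 85.6/10.1 ≈ 8.4752.
n = log₂(8.4752) ≈ 3.0833 half-lives, so t½ = 20.9/3.0833 ≈ 6.7785 hours.
From t = 32.7 to t = 39.7: 10.1 × (1/2)^((39.7−32.7)/6.7785) ≈ 4.9369 mg.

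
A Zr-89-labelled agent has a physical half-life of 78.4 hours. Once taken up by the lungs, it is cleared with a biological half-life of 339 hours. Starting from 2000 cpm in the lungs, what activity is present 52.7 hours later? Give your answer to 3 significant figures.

1/t_eff = 1/t_phys + 1/t_biol = 1/78.4 + 1/339 = 0.015705 per hour.
t_eff = 78.4 × 339 / (78.4 + 339) ≈ 63.674 hours.
Remaining = 2000 × (1/2)^(52.7/63.674) = 2000 × (1/2)^0.82765 ≈ 1126.9 cpm.

1130 cpm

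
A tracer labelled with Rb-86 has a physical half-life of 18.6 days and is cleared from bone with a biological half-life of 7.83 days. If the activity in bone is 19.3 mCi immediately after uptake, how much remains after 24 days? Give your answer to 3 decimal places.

1/t_eff = 1/t_phys + 1/t_biol = 1/18.6 + 1/7.83 = 0.18148 per day.
t_eff = 18.6 × 7.83 / (18.6 + 7.83) ≈ 5.5103 days.
Remaining = 19.3 × (1/2)^(24/5.5103) = 19.3 × (1/2)^4.3555 ≈ 0.94283 mCi.

0.943 mCi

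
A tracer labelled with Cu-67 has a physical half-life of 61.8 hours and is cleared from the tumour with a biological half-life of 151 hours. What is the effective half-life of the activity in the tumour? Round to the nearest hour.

44 hours

1/t_eff = 1/t_phys + 1/t_biol = 1/61.8 + 1/151 = 0.022804 per hour.
t_eff = 61.8 × 151 / (61.8 + 151) ≈ 43.852 hours.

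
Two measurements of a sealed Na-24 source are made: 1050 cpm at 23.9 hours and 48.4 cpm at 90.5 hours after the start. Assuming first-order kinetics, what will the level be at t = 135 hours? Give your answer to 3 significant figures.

6.19 cpm

Over Δt = 90.5 − 23.9 = 66.6 hours, the level fell by a factor of 1050/48.4 ≈ 21.694.
n = log₂(21.694) ≈ 4.4392 half-lives, so t½ = 66.6/4.4392 ≈ 15.003 hours.
From t = 90.5 to t = 135: 48.4 × (1/2)^((135−90.5)/15.003) ≈ 6.1936 cpm.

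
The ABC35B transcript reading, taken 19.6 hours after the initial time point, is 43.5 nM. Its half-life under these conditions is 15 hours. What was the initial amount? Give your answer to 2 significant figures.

Number of half-lives elapsed: n = 19.6/15 ≈ 1.3067.
A₀ = A × 2^n = 43.5 × 2^1.3067 = 43.5 × 2.4737 ≈ 107.61 nM.

110 nM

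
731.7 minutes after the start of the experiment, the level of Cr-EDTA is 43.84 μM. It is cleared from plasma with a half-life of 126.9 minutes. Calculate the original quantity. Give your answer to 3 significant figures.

2390 μM

Number of half-lives elapsed: n = 731.7/126.9 ≈ 5.766.
A₀ = A × 2^n = 43.84 × 2^5.766 = 43.84 × 54.416 ≈ 2385.6 μM.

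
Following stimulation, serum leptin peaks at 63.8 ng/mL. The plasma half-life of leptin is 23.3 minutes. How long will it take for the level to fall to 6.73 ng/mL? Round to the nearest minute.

76 minutes

Fraction remaining = 6.73/63.8 ≈ 0.10549.
n = log₂(63.8/6.73) = ln(9.4799)/ln 2 ≈ 3.2449 half-lives.
t = n × t½ = 3.2449 × 23.3 ≈ 75.606 minutes.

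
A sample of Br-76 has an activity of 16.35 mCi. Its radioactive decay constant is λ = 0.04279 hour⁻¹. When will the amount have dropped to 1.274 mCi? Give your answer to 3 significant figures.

t½ = ln 2 / λ = 0.69315 / 0.04279 ≈ 16.199 hours.
Fraction remaining = 1.274/16.35 ≈ 0.07792.
n = log₂(16.35/1.274) = ln(12.834)/ln 2 ≈ 3.6819 half-lives.
t = n × t½ = 3.6819 × 16.199 ≈ 59.642 hours.

59.6 hours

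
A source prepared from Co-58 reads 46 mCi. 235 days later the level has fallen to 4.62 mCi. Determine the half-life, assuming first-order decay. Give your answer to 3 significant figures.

A/A₀ = 4.62/46 ≈ 0.10043.
n = log₂(9.9567) ≈ 3.3157 half-lives elapsed in 235 days.
t½ = 235/3.3157 ≈ 70.876 days.

70.9 days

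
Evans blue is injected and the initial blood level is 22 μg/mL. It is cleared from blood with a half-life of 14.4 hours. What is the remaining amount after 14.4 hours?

11 μg/mL

Elapsed time is 1 half-life (14.4/14.4).
Each half-life halves the amount: 22 × (1/2)^1 = 22/2 = 11 μg/mL.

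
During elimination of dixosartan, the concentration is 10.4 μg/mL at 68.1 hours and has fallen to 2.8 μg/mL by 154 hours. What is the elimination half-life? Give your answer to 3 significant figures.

Over Δt = 154 − 68.1 = 85.9 hours, the level fell by a factor of 10.4/2.8 ≈ 3.7143.
n = log₂(3.7143) ≈ 1.8931 half-lives, so t½ = 85.9/1.8931 ≈ 45.376 hours.

45.4 hours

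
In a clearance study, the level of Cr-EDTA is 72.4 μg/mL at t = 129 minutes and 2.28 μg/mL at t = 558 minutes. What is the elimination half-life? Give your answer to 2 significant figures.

86 minutes

Over Δt = 558 − 129 = 429 minutes, the level fell by a factor of 72.4/2.28 ≈ 31.754.
n = log₂(31.754) ≈ 4.9889 half-lives, so t½ = 429/4.9889 ≈ 85.991 minutes.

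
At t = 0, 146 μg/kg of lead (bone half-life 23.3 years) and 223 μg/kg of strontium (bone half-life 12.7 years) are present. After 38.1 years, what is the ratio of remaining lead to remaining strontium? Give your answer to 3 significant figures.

lead: 146 × (1/2)^(38.1/23.3) = 146 × (1/2)^1.6352 ≈ 47.001 μg/kg.
strontium: 223 × (1/2)^(38.1/12.7) = 223 × (1/2)^3 ≈ 27.875 μg/kg.
Ratio ≈ 47.001 / 27.875 ≈ 1.6861.

1.69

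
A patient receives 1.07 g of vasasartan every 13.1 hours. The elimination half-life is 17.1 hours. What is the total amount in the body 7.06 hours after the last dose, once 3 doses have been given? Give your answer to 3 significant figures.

The 3 doses were given 33.26, 20.16, 7.06 hours ago.
Total = 1.07·(1/2)^(33.26/17.1) + 1.07·(1/2)^(20.16/17.1) + 1.07·(1/2)^(7.06/17.1)
      = 0.27789 + 0.47259 + 0.80371 ≈ 1.5542 g.

1.55 g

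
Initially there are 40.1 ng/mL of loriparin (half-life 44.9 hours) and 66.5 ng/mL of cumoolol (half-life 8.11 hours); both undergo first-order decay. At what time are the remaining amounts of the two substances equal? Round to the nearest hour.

Set 40.1·(1/2)^(t/44.9) = 66.5·(1/2)^(t/8.11).
Taking log₂: log₂(40.1/66.5) = t·(1/44.9 − 1/8.11).
log₂(0.60301) = -0.72975; 1/44.9 − 1/8.11 = -0.10103.
t = -0.72975 / -0.10103 ≈ 7.2229 hours.

7 hours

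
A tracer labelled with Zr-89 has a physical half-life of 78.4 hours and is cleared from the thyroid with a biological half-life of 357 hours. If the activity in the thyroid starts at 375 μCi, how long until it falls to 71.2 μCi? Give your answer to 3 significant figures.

1/t_eff = 1/t_phys + 1/t_biol = 1/78.4 + 1/357 = 0.015556 per hour.
t_eff = 78.4 × 357 / (78.4 + 357) ≈ 64.283 hours.
n = log₂(375/71.2) ≈ 2.3969; t = 2.3969 × 64.283 ≈ 154.08 hours.

154 hours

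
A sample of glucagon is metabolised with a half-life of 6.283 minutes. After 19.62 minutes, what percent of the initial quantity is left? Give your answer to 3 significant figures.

n = 19.62/6.283 ≈ 3.1227 half-lives.
Fraction remaining = (1/2)^3.1227 ≈ 0.11481, i.e. 11.481%.

11.5%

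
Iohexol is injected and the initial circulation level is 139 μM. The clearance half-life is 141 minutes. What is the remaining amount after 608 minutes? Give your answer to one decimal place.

7.0 μM

Number of half-lives: n = 608/141 ≈ 4.3121.
Remaining = 139 × (1/2)^4.3121 = 139 × 0.050343 ≈ 6.9977 μM.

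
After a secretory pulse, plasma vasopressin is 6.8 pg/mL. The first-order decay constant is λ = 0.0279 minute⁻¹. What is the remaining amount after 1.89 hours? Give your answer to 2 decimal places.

t½ = ln 2 / λ = 0.69315 / 0.0279 ≈ 24.844 minutes.
Convert the elapsed time: 1.89 hours = 113.4 minutes.
Number of half-lives: n = 113.4/24.844 ≈ 4.5645.
Remaining = 6.8 × (1/2)^4.5645 = 6.8 × 0.042262 ≈ 0.28738 pg/mL.

0.29 pg/mL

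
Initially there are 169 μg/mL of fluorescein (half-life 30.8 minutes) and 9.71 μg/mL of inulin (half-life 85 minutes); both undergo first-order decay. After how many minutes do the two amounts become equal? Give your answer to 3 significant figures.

Set 169·(1/2)^(t/30.8) = 9.71·(1/2)^(t/85).
Taking log₂: log₂(169/9.71) = t·(1/30.8 − 1/85).
log₂(17.405) = 4.1214; 1/30.8 − 1/85 = 0.020703.
t = 4.1214 / 0.020703 ≈ 199.07 minutes.

199 minutes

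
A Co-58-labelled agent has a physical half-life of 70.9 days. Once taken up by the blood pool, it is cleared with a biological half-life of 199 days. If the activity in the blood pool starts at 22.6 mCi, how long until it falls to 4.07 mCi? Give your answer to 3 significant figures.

1/t_eff = 1/t_phys + 1/t_biol = 1/70.9 + 1/199 = 0.019129 per day.
t_eff = 70.9 × 199 / (70.9 + 199) ≈ 52.275 days.
n = log₂(22.6/4.07) ≈ 2.4732; t = 2.4732 × 52.275 ≈ 129.29 days.

129 days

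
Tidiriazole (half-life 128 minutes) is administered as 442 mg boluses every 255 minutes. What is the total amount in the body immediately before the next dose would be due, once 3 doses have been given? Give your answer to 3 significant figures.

146 mg

The 3 doses were given 765, 510, 255 minutes ago.
Total = 442·(1/2)^(765/128) + 442·(1/2)^(510/128) + 442·(1/2)^(255/128)
      = 7.0194 + 27.926 + 111.1 ≈ 146.05 mg.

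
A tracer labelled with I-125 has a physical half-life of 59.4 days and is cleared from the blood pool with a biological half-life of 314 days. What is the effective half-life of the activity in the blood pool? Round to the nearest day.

50 days

1/t_eff = 1/t_phys + 1/t_biol = 1/59.4 + 1/314 = 0.02002 per day.
t_eff = 59.4 × 314 / (59.4 + 314) ≈ 49.951 days.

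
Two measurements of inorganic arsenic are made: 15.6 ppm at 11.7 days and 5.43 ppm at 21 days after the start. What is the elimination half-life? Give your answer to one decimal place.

Over Δt = 21 − 11.7 = 9.3 days, the level fell by a factor of 15.6/5.43 ≈ 2.8729.
n = log₂(2.8729) ≈ 1.5225 half-lives, so t½ = 9.3/1.5225 ≈ 6.1083 days.

6.1 days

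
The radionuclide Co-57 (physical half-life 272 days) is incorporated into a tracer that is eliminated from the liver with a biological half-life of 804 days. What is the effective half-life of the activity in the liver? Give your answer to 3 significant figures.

1/t_eff = 1/t_phys + 1/t_biol = 1/272 + 1/804 = 0.0049203 per day.
t_eff = 272 × 804 / (272 + 804) ≈ 203.24 days.

203 days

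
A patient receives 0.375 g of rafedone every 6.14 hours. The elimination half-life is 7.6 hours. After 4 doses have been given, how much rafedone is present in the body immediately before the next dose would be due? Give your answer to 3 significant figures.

The 4 doses were given 24.56, 18.42, 12.28, 6.14 hours ago.
Total = 0.375·(1/2)^(24.56/7.6) + 0.375·(1/2)^(18.42/7.6) + 0.375·(1/2)^(12.28/7.6) + 0.375·(1/2)^(6.14/7.6)
      = 0.039924 + 0.069892 + 0.12236 + 0.21421 ≈ 0.44638 g.

0.446 g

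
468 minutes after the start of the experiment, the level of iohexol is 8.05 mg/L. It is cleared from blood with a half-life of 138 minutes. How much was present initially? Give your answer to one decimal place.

Number of half-lives elapsed: n = 468/138 ≈ 3.3913.
A₀ = A × 2^n = 8.05 × 2^3.3913 = 8.05 × 10.493 ≈ 84.466 mg/L.

84.5 mg/L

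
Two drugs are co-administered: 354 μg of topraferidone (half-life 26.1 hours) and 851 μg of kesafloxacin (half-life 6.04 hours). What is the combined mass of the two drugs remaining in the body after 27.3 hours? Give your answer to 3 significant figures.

209 μg

topraferidone: 354 × (1/2)^(27.3/26.1) = 354 × (1/2)^1.046 ≈ 171.45 μg.
kesafloxacin: 851 × (1/2)^(27.3/6.04) = 851 × (1/2)^4.5199 ≈ 37.095 μg.
Total = 171.45 + 37.095 ≈ 208.54 μg.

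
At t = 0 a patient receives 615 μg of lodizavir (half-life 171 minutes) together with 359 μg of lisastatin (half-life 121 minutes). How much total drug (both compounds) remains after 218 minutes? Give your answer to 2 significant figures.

lodizavir: 615 × (1/2)^(218/171) = 615 × (1/2)^1.2749 ≈ 254.16 μg.
lisastatin: 359 × (1/2)^(218/121) = 359 × (1/2)^1.8017 ≈ 102.98 μg.
Total = 254.16 + 102.98 ≈ 357.14 μg.

360 μg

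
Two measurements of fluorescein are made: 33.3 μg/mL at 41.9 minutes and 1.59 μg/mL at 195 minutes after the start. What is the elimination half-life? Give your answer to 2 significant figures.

35 minutes

Over Δt = 195 − 41.9 = 153.1 minutes, the level fell by a factor of 33.3/1.59 ≈ 20.943.
n = log₂(20.943) ≈ 4.3884 half-lives, so t½ = 153.1/4.3884 ≈ 34.887 minutes.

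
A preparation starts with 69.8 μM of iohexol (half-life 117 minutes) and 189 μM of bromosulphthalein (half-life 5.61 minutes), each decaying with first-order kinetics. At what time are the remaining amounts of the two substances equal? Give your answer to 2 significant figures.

8.5 minutes

Set 69.8·(1/2)^(t/117) = 189·(1/2)^(t/5.61).
Taking log₂: log₂(69.8/189) = t·(1/117 − 1/5.61).
log₂(0.36931) = -1.4371; 1/117 − 1/5.61 = -0.16971.
t = -1.4371 / -0.16971 ≈ 8.4681 minutes.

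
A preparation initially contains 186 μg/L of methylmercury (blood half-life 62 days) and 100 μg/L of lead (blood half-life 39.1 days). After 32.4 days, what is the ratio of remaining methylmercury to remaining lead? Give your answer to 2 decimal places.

methylmercury: 186 × (1/2)^(32.4/62) = 186 × (1/2)^0.52258 ≈ 129.48 μg/L.
lead: 100 × (1/2)^(32.4/39.1) = 100 × (1/2)^0.82864 ≈ 56.306 μg/L.
Ratio ≈ 129.48 / 56.306 ≈ 2.2996.

2.30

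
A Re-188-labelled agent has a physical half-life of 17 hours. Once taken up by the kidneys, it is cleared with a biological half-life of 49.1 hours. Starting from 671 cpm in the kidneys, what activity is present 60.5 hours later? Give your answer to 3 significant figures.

24.2 cpm

1/t_eff = 1/t_phys + 1/t_biol = 1/17 + 1/49.1 = 0.07919 per hour.
t_eff = 17 × 49.1 / (17 + 49.1) ≈ 12.628 hours.
Remaining = 671 × (1/2)^(60.5/12.628) = 671 × (1/2)^4.791 ≈ 24.237 cpm.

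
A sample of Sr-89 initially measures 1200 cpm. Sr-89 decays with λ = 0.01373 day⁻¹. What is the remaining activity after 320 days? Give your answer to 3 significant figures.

14.8 cpm

t½ = ln 2 / λ = 0.69315 / 0.01373 ≈ 50.484 days.
Number of half-lives: n = 320/50.484 ≈ 6.3386.
Remaining = 1200 × (1/2)^6.3386 = 1200 × 0.012356 ≈ 14.827 cpm.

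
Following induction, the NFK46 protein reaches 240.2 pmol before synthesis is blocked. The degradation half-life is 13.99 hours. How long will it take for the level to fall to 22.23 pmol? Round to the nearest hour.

Fraction remaining = 22.23/240.2 ≈ 0.092548.
n = log₂(240.2/22.23) = ln(10.805)/ln 2 ≈ 3.4337 half-lives.
t = n × t½ = 3.4337 × 13.99 ≈ 48.037 hours.

48 hours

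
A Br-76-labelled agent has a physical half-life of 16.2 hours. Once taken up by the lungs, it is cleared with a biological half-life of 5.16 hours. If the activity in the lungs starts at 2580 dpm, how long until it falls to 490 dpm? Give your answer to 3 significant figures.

1/t_eff = 1/t_phys + 1/t_biol = 1/16.2 + 1/5.16 = 0.25553 per hour.
t_eff = 16.2 × 5.16 / (16.2 + 5.16) ≈ 3.9135 hours.
n = log₂(2580/490) ≈ 2.3965; t = 2.3965 × 3.9135 ≈ 9.3787 hours.

9.38 hours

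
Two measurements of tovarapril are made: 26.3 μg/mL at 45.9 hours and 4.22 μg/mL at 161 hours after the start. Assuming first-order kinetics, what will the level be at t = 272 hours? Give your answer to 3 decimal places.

0.723 μg/mL

Over Δt = 161 − 45.9 = 115.1 hours, the level fell by a factor of 26.3/4.22 ≈ 6.2322.
n = log₂(6.2322) ≈ 2.6397 half-lives, so t½ = 115.1/2.6397 ≈ 43.603 hours.
From t = 161 to t = 272: 4.22 × (1/2)^((272−161)/43.603) ≈ 0.72273 μg/mL.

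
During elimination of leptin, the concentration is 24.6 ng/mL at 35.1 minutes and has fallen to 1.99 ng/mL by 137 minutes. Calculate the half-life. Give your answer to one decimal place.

Over Δt = 137 − 35.1 = 101.9 minutes, the level fell by a factor of 24.6/1.99 ≈ 12.362.
n = log₂(12.362) ≈ 3.6278 half-lives, so t½ = 101.9/3.6278 ≈ 28.089 minutes.

28.1 minutes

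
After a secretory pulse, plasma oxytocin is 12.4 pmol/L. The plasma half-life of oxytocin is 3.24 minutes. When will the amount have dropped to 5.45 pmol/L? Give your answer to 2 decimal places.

Fraction remaining = 5.45/12.4 ≈ 0.43952.
n = log₂(12.4/5.45) = ln(2.2752)/ln 2 ≈ 1.186 half-lives.
t = n × t½ = 1.186 × 3.24 ≈ 3.8427 minutes.

3.84 minutes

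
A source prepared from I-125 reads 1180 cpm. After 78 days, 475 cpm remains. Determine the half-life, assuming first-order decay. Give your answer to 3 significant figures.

59.4 days

A/A₀ = 475/1180 ≈ 0.40254.
n = log₂(2.4842) ≈ 1.3128 half-lives elapsed in 78 days.
t½ = 78/1.3128 ≈ 59.416 days.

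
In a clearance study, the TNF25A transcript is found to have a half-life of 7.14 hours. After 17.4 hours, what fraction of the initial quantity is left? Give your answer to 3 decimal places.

n = 17.4/7.14 ≈ 2.437 half-lives.
Fraction remaining = (1/2)^2.437 ≈ 0.18467.

0.185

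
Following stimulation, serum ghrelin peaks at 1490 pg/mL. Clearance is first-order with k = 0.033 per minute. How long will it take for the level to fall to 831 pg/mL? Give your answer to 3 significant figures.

17.7 minutes

t½ = ln 2 / k = 0.69315 / 0.033 ≈ 21.004 minutes.
Fraction remaining = 831/1490 ≈ 0.55772.
n = log₂(1490/831) = ln(1.793)/ln 2 ≈ 0.84239 half-lives.
t = n × t½ = 0.84239 × 21.004 ≈ 17.694 minutes.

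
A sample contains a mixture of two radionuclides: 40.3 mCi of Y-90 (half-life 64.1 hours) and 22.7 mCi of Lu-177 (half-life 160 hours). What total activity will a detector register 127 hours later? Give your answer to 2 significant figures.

Y-90: 40.3 × (1/2)^(127/64.1) = 40.3 × (1/2)^1.9813 ≈ 10.207 mCi.
Lu-177: 22.7 × (1/2)^(127/160) = 22.7 × (1/2)^0.79375 ≈ 13.094 mCi.
Total = 10.207 + 13.094 ≈ 23.301 mCi.

23 mCi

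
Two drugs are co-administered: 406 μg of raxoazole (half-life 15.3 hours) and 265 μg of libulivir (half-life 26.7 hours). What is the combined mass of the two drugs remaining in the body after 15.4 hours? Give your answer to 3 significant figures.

raxoazole: 406 × (1/2)^(15.4/15.3) = 406 × (1/2)^1.0065 ≈ 202.08 μg.
libulivir: 265 × (1/2)^(15.4/26.7) = 265 × (1/2)^0.57678 ≈ 177.67 μg.
Total = 202.08 + 177.67 ≈ 379.75 μg.

380 μg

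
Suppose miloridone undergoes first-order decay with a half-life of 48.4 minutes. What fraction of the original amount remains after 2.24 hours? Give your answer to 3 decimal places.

0.146

2.24 hours = 134.4 minutes.
n = 134.4/48.4 ≈ 2.7769 half-lives.
Fraction remaining = (1/2)^2.7769 ≈ 0.14591.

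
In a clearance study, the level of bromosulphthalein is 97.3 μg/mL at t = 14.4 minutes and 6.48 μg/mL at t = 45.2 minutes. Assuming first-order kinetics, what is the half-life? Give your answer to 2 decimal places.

Over Δt = 45.2 − 14.4 = 30.8 minutes, the level fell by a factor of 97.3/6.48 ≈ 15.015.
n = log₂(15.015) ≈ 3.9084 half-lives, so t½ = 30.8/3.9084 ≈ 7.8805 minutes.

7.88 minutes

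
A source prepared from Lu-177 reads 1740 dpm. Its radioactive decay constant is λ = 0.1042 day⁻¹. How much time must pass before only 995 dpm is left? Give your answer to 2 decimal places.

5.36 days

t½ = ln 2 / λ = 0.69315 / 0.1042 ≈ 6.6521 days.
Fraction remaining = 995/1740 ≈ 0.57184.
n = log₂(1740/995) = ln(1.7487)/ln 2 ≈ 0.80632 half-lives.
t = n × t½ = 0.80632 × 6.6521 ≈ 5.3637 days.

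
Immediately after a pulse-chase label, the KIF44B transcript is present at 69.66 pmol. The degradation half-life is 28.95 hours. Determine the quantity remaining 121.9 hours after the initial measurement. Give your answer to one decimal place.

Number of half-lives: n = 121.9/28.95 ≈ 4.2107.
Remaining = 69.66 × (1/2)^4.2107 = 69.66 × 0.054007 ≈ 3.7621 pmol.

3.8 pmol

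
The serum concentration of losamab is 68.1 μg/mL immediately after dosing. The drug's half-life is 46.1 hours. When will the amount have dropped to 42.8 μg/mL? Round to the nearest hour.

31 hours

Fraction remaining = 42.8/68.1 ≈ 0.62849.
n = log₂(68.1/42.8) = ln(1.5911)/ln 2 ≈ 0.67004 half-lives.
t = n × t½ = 0.67004 × 46.1 ≈ 30.889 hours.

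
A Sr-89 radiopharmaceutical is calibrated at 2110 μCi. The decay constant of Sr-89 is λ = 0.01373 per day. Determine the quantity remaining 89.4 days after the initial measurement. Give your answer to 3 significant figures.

618 μCi

t½ = ln 2 / λ = 0.69315 / 0.01373 ≈ 50.484 days.
Number of half-lives: n = 89.4/50.484 ≈ 1.7709.
Remaining = 2110 × (1/2)^1.7709 = 2110 × 0.29304 ≈ 618.3 μCi.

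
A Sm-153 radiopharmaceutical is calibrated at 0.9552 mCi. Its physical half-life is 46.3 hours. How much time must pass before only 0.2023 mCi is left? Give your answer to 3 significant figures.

Fraction remaining = 0.2023/0.9552 ≈ 0.21179.
n = log₂(0.9552/0.2023) = ln(4.7217)/ln 2 ≈ 2.2393 half-lives.
t = n × t½ = 2.2393 × 46.3 ≈ 103.68 hours.

104 hours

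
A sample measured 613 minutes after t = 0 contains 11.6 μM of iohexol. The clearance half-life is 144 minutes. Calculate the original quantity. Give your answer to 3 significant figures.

Number of half-lives elapsed: n = 613/144 ≈ 4.2569.
A₀ = A × 2^n = 11.6 × 2^4.2569 = 11.6 × 19.119 ≈ 221.78 μM.

222 μM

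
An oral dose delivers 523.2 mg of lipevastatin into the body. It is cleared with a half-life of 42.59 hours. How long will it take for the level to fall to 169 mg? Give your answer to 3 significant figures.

Fraction remaining = 169/523.2 ≈ 0.32301.
n = log₂(523.2/169) = ln(3.0959)/ln 2 ≈ 1.6303 half-lives.
t = n × t½ = 1.6303 × 42.59 ≈ 69.436 hours.

69.4 hours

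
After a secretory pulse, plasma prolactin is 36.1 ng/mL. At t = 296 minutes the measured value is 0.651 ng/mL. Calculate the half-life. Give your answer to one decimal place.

51.1 minutes

A/A₀ = 0.651/36.1 ≈ 0.018033.
n = log₂(55.453) ≈ 5.7932 half-lives elapsed in 296 minutes.
t½ = 296/5.7932 ≈ 51.094 minutes.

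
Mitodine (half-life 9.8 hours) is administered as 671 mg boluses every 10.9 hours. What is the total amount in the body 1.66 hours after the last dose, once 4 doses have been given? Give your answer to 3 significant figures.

1060 mg

The 4 doses were given 34.36, 23.46, 12.56, 1.66 hours ago.
Total = 671·(1/2)^(34.36/9.8) + 671·(1/2)^(23.46/9.8) + 671·(1/2)^(12.56/9.8) + 671·(1/2)^(1.66/9.8)
      = 59.057 + 127.67 + 276 + 596.67 ≈ 1059.4 mg.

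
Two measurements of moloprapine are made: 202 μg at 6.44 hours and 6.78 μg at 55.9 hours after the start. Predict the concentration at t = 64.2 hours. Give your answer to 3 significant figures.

Over Δt = 55.9 − 6.44 = 49.46 hours, the level fell by a factor of 202/6.78 ≈ 29.794.
n = log₂(29.794) ≈ 4.8969 half-lives, so t½ = 49.46/4.8969 ≈ 10.1 hours.
From t = 55.9 to t = 64.2: 6.78 × (1/2)^((64.2−55.9)/10.1) ≈ 3.8358 μg.

3.84 μg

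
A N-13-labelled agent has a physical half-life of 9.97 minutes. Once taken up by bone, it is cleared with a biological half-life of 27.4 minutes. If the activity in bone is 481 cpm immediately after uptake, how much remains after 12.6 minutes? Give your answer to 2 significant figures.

150 cpm

1/t_eff = 1/t_phys + 1/t_biol = 1/9.97 + 1/27.4 = 0.1368 per minute.
t_eff = 9.97 × 27.4 / (9.97 + 27.4) ≈ 7.3101 minutes.
Remaining = 481 × (1/2)^(12.6/7.3101) = 481 × (1/2)^1.7236 ≈ 145.64 cpm.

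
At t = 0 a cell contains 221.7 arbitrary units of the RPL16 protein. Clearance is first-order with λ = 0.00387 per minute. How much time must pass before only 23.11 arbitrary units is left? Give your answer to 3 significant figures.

584 minutes

t½ = ln 2 / λ = 0.69315 / 0.00387 ≈ 179.11 minutes.
Fraction remaining = 23.11/221.7 ≈ 0.10424.
n = log₂(221.7/23.11) = ln(9.5932)/ln 2 ≈ 3.262 half-lives.
t = n × t½ = 3.262 × 179.11 ≈ 584.25 minutes.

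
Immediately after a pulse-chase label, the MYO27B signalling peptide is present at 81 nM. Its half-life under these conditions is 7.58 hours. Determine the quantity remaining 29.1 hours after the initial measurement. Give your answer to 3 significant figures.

Number of half-lives: n = 29.1/7.58 ≈ 3.8391.
Remaining = 81 × (1/2)^3.8391 = 81 × 0.069876 ≈ 5.66 nM.

5.66 nM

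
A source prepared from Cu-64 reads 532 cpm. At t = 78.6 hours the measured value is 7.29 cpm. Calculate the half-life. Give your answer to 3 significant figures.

A/A₀ = 7.29/532 ≈ 0.013703.
n = log₂(72.977) ≈ 6.1894 half-lives elapsed in 78.6 hours.
t½ = 78.6/6.1894 ≈ 12.699 hours.

12.7 hours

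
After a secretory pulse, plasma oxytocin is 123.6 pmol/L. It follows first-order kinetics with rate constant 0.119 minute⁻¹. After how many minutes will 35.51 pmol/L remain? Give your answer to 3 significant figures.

10.5 minutes

t½ = ln 2 / λ = 0.69315 / 0.119 ≈ 5.8248 minutes.
Fraction remaining = 35.51/123.6 ≈ 0.2873.
n = log₂(123.6/35.51) = ln(3.4807)/ln 2 ≈ 1.7994 half-lives.
t = n × t½ = 1.7994 × 5.8248 ≈ 10.481 minutes.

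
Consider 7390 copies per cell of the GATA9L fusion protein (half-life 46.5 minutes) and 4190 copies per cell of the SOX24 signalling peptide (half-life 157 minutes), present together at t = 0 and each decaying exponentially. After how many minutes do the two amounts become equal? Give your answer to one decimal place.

Set 7390·(1/2)^(t/46.5) = 4190·(1/2)^(t/157).
Taking log₂: log₂(7390/4190) = t·(1/46.5 − 1/157).
log₂(1.7637) = 0.81862; 1/46.5 − 1/157 = 0.015136.
t = 0.81862 / 0.015136 ≈ 54.085 minutes.

54.1 minutes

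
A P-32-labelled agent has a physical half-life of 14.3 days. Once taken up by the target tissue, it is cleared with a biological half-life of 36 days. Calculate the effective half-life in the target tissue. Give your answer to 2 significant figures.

10 days

1/t_eff = 1/t_phys + 1/t_biol = 1/14.3 + 1/36 = 0.097708 per day.
t_eff = 14.3 × 36 / (14.3 + 36) ≈ 10.235 days.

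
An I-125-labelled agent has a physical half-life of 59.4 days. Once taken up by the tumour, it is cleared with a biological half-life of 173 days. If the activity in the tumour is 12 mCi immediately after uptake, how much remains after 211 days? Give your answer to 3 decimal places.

1/t_eff = 1/t_phys + 1/t_biol = 1/59.4 + 1/173 = 0.022615 per day.
t_eff = 59.4 × 173 / (59.4 + 173) ≈ 44.218 days.
Remaining = 12 × (1/2)^(211/44.218) = 12 × (1/2)^4.7718 ≈ 0.43925 mCi.

0.439 mCi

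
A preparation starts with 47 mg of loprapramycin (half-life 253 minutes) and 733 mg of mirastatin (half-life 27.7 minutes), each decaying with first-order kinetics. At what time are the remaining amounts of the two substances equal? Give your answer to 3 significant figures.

Set 47·(1/2)^(t/253) = 733·(1/2)^(t/27.7).
Taking log₂: log₂(47/733) = t·(1/253 − 1/27.7).
log₂(0.06412) = -3.9631; 1/253 − 1/27.7 = -0.032149.
t = -3.9631 / -0.032149 ≈ 123.27 minutes.

123 minutes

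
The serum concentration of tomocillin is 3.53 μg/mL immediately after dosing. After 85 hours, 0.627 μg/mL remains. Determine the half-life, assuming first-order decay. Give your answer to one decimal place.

34.1 hours

A/A₀ = 0.627/3.53 ≈ 0.17762.
n = log₂(5.63) ≈ 2.4931 half-lives elapsed in 85 hours.
t½ = 85/2.4931 ≈ 34.094 hours.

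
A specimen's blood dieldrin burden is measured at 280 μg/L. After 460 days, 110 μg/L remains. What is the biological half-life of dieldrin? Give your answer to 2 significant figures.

340 days

A/A₀ = 110/280 ≈ 0.39286.
n = log₂(2.5455) ≈ 1.3479 half-lives elapsed in 460 days.
t½ = 460/1.3479 ≈ 341.27 days.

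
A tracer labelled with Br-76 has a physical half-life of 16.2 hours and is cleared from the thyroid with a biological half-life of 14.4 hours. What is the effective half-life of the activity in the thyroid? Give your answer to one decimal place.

1/t_eff = 1/t_phys + 1/t_biol = 1/16.2 + 1/14.4 = 0.13117 per hour.
t_eff = 16.2 × 14.4 / (16.2 + 14.4) ≈ 7.6235 hours.

7.6 hours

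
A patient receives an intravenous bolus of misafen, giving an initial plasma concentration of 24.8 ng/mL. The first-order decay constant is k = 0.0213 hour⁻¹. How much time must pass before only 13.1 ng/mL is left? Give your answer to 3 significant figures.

t½ = ln 2 / k = 0.69315 / 0.0213 ≈ 32.542 hours.
Fraction remaining = 13.1/24.8 ≈ 0.52823.
n = log₂(24.8/13.1) = ln(1.8931)/ln 2 ≈ 0.92077 half-lives.
t = n × t½ = 0.92077 × 32.542 ≈ 29.964 hours.

30.0 hours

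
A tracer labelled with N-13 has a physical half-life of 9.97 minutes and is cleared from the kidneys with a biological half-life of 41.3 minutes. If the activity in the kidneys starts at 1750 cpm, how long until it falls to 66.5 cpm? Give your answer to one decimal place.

1/t_eff = 1/t_phys + 1/t_biol = 1/9.97 + 1/41.3 = 0.12451 per minute.
t_eff = 9.97 × 41.3 / (9.97 + 41.3) ≈ 8.0312 minutes.
n = log₂(1750/66.5) ≈ 4.7179; t = 4.7179 × 8.0312 ≈ 37.89 minutes.

37.9 minutes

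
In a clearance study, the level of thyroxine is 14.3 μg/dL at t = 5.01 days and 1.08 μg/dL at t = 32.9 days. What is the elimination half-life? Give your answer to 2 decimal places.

7.48 days

Over Δt = 32.9 − 5.01 = 27.89 days, the level fell by a factor of 14.3/1.08 ≈ 13.241.
n = log₂(13.241) ≈ 3.7269 half-lives, so t½ = 27.89/3.7269 ≈ 7.4834 days.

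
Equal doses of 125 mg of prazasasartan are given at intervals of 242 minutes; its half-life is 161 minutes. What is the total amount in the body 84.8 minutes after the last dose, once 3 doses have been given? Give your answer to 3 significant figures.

The 3 doses were given 568.8, 326.8, 84.8 minutes ago.
Total = 125·(1/2)^(568.8/161) + 125·(1/2)^(326.8/161) + 125·(1/2)^(84.8/161)
      = 10.799 + 30.611 + 86.767 ≈ 128.18 mg.

128 mg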